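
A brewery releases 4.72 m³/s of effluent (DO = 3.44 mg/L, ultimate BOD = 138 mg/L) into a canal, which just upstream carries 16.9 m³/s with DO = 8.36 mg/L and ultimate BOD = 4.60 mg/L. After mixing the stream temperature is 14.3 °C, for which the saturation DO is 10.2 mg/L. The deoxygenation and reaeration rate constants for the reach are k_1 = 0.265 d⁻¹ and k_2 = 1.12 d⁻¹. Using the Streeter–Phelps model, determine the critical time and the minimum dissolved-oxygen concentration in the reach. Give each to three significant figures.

t_c ≈ 1.30 d; minimum DO ≈ 4.55 mg/L

Mixed DO = (16.9×8.36 + 4.72×3.44)/(16.9+4.72) = 157.5/21.62 = 7.286 mg/L.
Mixed L₀ = (16.9×4.60 + 4.72×138)/(21.62) = 729.1/21.62 = 33.72 mg/L.
Initial deficit D₀ = C_s − DO₀ = 10.2 − 7.286 = 2.914 mg/L.
t_c = (1/0.8550) ln[(1.12/0.265)(1 − 2.914×0.8550/(0.265×33.72))] = 1.170 × ln(3.048) = 1.304 d.
D_c = (0.265/1.12) × 33.72 × e^(−0.265×1.304) = 0.2366 × 33.72 × 0.7079 = 5.649 mg/L.
Minimum DO = 10.2 − 5.649 = 4.551 mg/L.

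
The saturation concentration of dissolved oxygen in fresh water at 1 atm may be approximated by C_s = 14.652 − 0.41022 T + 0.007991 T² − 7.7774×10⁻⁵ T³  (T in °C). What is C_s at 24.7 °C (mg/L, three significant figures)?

C_s ≈ 8.22 mg/L

C_s = 14.652 − 0.41022×24.7 + 0.007991×24.7² − 7.7774×10⁻⁵×24.7³ = 8.223 mg/L.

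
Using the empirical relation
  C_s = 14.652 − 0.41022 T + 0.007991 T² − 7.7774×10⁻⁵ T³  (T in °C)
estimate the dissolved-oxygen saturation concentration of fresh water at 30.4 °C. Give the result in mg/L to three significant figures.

C_s = 14.652 − 0.41022×30.4 + 0.007991×30.4² − 7.7774×10⁻⁵×30.4³ = 7.381 mg/L.

C_s ≈ 7.38 mg/L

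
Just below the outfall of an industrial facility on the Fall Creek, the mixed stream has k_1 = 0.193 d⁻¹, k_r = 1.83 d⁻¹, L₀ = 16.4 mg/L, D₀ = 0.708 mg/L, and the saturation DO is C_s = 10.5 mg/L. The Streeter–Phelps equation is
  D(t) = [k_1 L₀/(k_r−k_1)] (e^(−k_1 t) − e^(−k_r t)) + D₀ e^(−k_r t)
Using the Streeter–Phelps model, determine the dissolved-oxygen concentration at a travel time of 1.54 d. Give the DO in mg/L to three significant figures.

DO ≈ 9.14 mg/L

k_1 L₀/(k_r−k_1) = 0.193×16.4/(1.83−0.193) = 3.165/1.637 = 1.934 mg/L.
e^(−k_1 t) = e^(−0.193×1.540) = 0.7429; e^(−k_r t) = e^(−1.83×1.540) = 0.05971.
D = 1.934 × (0.7429 − 0.05971) + 0.708 × 0.05971 = 1.321 + 0.04228 = 1.363 mg/L.
DO = C_s − D = 10.5 − 1.363 = 9.137 mg/L.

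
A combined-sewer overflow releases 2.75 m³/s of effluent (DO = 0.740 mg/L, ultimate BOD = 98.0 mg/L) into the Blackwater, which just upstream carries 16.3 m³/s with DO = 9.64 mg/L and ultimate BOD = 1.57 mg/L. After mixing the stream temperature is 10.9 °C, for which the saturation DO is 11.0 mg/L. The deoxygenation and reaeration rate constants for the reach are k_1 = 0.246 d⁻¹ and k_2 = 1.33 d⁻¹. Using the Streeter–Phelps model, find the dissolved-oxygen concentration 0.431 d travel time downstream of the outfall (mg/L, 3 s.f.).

DO ≈ 8.33 mg/L

Mixed DO = (16.3×9.64 + 2.75×0.740)/(16.3+2.75) = 159.2/19.05 = 8.355 mg/L.
Mixed L₀ = (16.3×1.57 + 2.75×98.0)/(19.05) = 295.1/19.05 = 15.49 mg/L.
Initial deficit D₀ = C_s − DO₀ = 11.0 − 8.355 = 2.645 mg/L.
D(0.431) = [0.246×15.49/(1.33−0.246)](e^(−0.246×0.431) − e^(−1.33×0.431)) + 2.645 e^(−1.33×0.431)
= 3.515 × (0.8994 − 0.5637) + 2.645 × 0.5637 = 2.671 mg/L.
DO = 11.0 − 2.671 = 8.329 mg/L.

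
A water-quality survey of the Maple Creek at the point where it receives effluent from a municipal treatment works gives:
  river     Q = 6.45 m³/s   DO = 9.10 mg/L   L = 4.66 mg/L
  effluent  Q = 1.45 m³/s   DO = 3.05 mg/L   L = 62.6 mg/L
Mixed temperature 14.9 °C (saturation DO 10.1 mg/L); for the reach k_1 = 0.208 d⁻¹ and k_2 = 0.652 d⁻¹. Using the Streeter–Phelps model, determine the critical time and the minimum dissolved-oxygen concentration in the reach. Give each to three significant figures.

t_c ≈ 1.79 d; minimum DO ≈ 6.74 mg/L

Mixed DO = (6.45×9.10 + 1.45×3.05)/(6.45+1.45) = 63.12/7.900 = 7.990 mg/L.
Mixed L₀ = (6.45×4.66 + 1.45×62.6)/(7.900) = 120.8/7.900 = 15.29 mg/L.
Initial deficit D₀ = C_s − DO₀ = 10.1 − 7.990 = 2.110 mg/L.
t_c = (1/0.4440) ln[(0.652/0.208)(1 − 2.110×0.4440/(0.208×15.29))] = 2.252 × ln(2.211) = 1.787 d.
D_c = (0.208/0.652) × 15.29 × e^(−0.208×1.787) = 0.3190 × 15.29 × 0.6895 = 3.364 mg/L.
Minimum DO = 10.1 − 3.364 = 6.736 mg/L.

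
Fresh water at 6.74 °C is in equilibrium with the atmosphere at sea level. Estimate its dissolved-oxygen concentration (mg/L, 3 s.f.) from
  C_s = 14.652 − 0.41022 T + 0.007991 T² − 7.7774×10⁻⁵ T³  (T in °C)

C_s = 14.652 − 0.41022×6.74 + 0.007991×6.74² − 7.7774×10⁻⁵×6.74³ = 12.23 mg/L.

C_s ≈ 12.2 mg/L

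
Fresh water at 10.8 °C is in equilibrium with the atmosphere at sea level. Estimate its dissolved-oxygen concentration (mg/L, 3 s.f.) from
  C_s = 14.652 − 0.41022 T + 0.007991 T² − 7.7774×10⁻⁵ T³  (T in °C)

C_s ≈ 11.1 mg/L

C_s = 14.652 − 0.41022×10.8 + 0.007991×10.8² − 7.7774×10⁻⁵×10.8³ = 11.06 mg/L.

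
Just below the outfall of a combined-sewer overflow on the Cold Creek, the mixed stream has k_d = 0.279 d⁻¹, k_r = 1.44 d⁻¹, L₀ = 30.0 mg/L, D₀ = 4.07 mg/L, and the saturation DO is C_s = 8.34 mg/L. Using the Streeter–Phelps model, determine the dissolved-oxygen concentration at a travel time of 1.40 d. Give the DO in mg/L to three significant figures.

DO ≈ 3.88 mg/L

k_d L₀/(k_r−k_d) = 0.279×30.0/(1.44−0.279) = 8.370/1.161 = 7.209 mg/L.
e^(−k_d t) = e^(−0.279×1.400) = 0.6767; e^(−k_r t) = e^(−1.44×1.400) = 0.1332.
D = 7.209 × (0.6767 − 0.1332) + 4.07 × 0.1332 = 3.918 + 0.5421 = 4.460 mg/L.
DO = C_s − D = 8.34 − 4.460 = 3.880 mg/L.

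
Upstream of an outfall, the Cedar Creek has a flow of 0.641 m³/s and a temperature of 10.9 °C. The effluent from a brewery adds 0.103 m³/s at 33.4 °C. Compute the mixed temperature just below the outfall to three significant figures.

Flow-weighted mixing: C = (Q_r C_r + Q_w C_w)/(Q_r + Q_w)
= (0.641×10.9 + 0.103×33.4)/(0.641 + 0.103) = 10.43/0.7440 = 14.01 °C.

14.0 °C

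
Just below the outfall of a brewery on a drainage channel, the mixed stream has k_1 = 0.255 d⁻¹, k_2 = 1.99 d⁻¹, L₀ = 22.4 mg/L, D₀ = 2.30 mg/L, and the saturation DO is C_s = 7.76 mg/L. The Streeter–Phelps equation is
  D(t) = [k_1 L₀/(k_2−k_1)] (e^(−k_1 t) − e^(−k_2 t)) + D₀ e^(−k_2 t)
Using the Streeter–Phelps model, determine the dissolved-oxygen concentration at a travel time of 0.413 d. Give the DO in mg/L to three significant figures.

DO ≈ 5.23 mg/L

k_1 L₀/(k_2−k_1) = 0.255×22.4/(1.99−0.255) = 5.712/1.735 = 3.292 mg/L.
e^(−k_1 t) = e^(−0.255×0.4130) = 0.9000; e^(−k_2 t) = e^(−1.99×0.4130) = 0.4396.
D = 3.292 × (0.9000 − 0.4396) + 2.30 × 0.4396 = 1.516 + 1.011 = 2.527 mg/L.
DO = C_s − D = 7.76 − 2.527 = 5.233 mg/L.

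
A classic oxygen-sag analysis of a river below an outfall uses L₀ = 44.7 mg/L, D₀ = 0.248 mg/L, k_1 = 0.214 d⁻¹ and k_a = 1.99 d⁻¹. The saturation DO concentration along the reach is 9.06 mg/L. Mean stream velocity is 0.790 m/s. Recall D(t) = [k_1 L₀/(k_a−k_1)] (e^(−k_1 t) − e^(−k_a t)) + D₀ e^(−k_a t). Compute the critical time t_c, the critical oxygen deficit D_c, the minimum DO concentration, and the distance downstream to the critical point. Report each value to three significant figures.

t_c ≈ 1.23 d; D_c ≈ 3.70 mg/L; min DO ≈ 5.36 mg/L; x_c ≈ 83.9 km

With k_a/k_1 = 9.299 and 1 − D₀(k_a−k_1)/(k_1 L₀) = 0.9540,
t_c = ln(9.299 × 0.9540) / (1.99 − 0.214) = ln(8.871) / 1.776 = 2.183/1.776 = 1.229 d.
L(t_c) = L₀ e^(−k_1 t_c) = 44.7 × 0.7687 = 34.36 mg/L, and at the critical point k_a D_c = k_1 L, so D_c = (0.214/1.99) × 34.36 = 3.695 mg/L.
Minimum DO = C_s − D_c = 9.06 − 3.695 = 5.365 mg/L.
x_c = v t_c = 0.790 m/s × 1.229 d × 86400 s/d = 83890 m ≈ 83.9 km.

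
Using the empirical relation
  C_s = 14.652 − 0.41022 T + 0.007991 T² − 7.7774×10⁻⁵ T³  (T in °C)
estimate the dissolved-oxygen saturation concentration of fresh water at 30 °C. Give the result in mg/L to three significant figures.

C_s ≈ 7.44 mg/L

C_s = 14.652 − 0.41022×30 + 0.007991×30² − 7.7774×10⁻⁵×30³ = 7.437 mg/L.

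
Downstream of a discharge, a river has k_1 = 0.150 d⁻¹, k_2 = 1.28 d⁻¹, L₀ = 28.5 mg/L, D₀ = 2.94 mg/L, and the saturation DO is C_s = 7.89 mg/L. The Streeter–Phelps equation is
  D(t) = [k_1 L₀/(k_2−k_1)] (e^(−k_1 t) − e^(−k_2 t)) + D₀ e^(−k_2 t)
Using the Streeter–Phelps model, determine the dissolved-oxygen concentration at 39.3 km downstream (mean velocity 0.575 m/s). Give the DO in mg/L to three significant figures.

Travel time t = x/v = 39.3 km / (0.575 m/s) = 39300 m / 0.575 m/s = 68350 s = 0.7911 d.
k_1 L₀/(k_2−k_1) = 0.150×28.5/(1.28−0.150) = 4.275/1.130 = 3.783 mg/L.
e^(−k_1 t) = e^(−0.150×0.7911) = 0.8881; e^(−k_2 t) = e^(−1.28×0.7911) = 0.3633.
D = 3.783 × (0.8881 − 0.3633) + 2.94 × 0.3633 = 1.986 + 1.068 = 3.054 mg/L.
DO = C_s − D = 7.89 − 3.054 = 4.836 mg/L.

DO ≈ 4.84 mg/L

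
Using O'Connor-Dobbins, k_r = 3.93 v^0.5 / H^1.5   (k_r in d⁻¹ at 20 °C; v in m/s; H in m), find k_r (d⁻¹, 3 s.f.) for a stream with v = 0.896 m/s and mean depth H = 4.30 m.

k_r ≈ 0.417 d⁻¹

k_r = 3.93 × 0.896^0.5 / 4.30^1.5 = 3.93 × 0.9466 / 8.917 = 0.4172 d⁻¹.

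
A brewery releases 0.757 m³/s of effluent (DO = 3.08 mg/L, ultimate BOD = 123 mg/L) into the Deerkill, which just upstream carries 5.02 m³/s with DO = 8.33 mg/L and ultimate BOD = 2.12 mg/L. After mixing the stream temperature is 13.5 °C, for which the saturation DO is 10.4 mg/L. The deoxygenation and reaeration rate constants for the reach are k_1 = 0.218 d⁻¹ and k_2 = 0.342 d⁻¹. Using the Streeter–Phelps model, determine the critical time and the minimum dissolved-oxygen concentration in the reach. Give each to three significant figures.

Mixed DO = (5.02×8.33 + 0.757×3.08)/(5.02+0.757) = 44.15/5.777 = 7.642 mg/L.
Mixed L₀ = (5.02×2.12 + 0.757×123)/(5.777) = 103.8/5.777 = 17.96 mg/L.
Initial deficit D₀ = C_s − DO₀ = 10.4 − 7.642 = 2.758 mg/L.
t_c = (1/0.1240) ln[(0.342/0.218)(1 − 2.758×0.1240/(0.218×17.96))] = 8.065 × ln(1.432) = 2.894 d.
D_c = (0.218/0.342) × 17.96 × e^(−0.218×2.894) = 0.6374 × 17.96 × 0.5321 = 6.091 mg/L.
Minimum DO = 10.4 − 6.091 = 4.309 mg/L.

t_c ≈ 2.89 d; minimum DO ≈ 4.31 mg/L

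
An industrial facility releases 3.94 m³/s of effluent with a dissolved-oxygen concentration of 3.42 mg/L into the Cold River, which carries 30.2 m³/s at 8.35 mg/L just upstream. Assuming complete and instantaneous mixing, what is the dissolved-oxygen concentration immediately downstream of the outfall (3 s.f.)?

7.78 mg/L

Flow-weighted mixing: C = (Q_r C_r + Q_w C_w)/(Q_r + Q_w)
= (30.2×8.35 + 3.94×3.42)/(30.2 + 3.94) = 265.6/34.14 = 7.781 mg/L.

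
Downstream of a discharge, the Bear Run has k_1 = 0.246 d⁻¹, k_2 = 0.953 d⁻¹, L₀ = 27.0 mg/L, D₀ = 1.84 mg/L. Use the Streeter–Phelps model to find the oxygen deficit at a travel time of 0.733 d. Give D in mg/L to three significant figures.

D ≈ 4.09 mg/L

k_1 L₀/(k_2−k_1) = 0.246×27.0/(0.953−0.246) = 6.642/0.7070 = 9.395 mg/L.
e^(−k_1 t) = e^(−0.246×0.7330) = 0.8350; e^(−k_2 t) = e^(−0.953×0.7330) = 0.4973.
D = 9.395 × (0.8350 − 0.4973) + 1.84 × 0.4973 = 3.173 + 0.9150 = 4.088 mg/L.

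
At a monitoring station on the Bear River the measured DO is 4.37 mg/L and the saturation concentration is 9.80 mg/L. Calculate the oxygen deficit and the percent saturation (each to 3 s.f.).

D ≈ 5.43 mg/L; 44.6 % saturation

D = C_s − C = 9.80 − 4.37 = 5.43 mg/L.
% saturation = 4.37/9.80 × 100 = 44.6 %.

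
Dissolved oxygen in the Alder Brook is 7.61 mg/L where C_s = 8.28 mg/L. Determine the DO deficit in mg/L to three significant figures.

D = C_s − C = 8.28 − 7.61 = 0.670 mg/L.

D ≈ 0.670 mg/L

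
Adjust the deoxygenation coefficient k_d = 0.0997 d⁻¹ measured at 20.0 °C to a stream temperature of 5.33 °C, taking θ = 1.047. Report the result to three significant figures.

k_d(T₂) = k_d(T₁) · θ^(T₂−T₁) = 0.0997 × 1.047^(5.33−20.0)
= 0.0997 × 1.047^-14.7 = 0.0997 × 0.5098 = 0.05082 d⁻¹.

k_d ≈ 0.0508 d⁻¹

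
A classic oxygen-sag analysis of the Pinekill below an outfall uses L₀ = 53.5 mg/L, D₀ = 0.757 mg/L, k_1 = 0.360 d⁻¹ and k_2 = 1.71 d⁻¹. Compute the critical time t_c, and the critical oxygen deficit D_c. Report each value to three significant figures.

t_c ≈ 1.11 d; D_c ≈ 7.54 mg/L

At the critical point dD/dt = 0, so k_1 L₀ e^(−k_1 t) = k_2 D. Substituting D(t) from the Streeter–Phelps equation and solving for t gives
t_c = ln[(k_2/k_1)(1 − D₀(k_2−k_1)/(k_1 L₀))] / (k_2−k_1).
Here k_2−k_1 = 1.350 d⁻¹ and 1 − D₀(k_2−k_1)/(k_1 L₀) = 1 − 0.757×1.350/(0.360×53.5) = 0.9469, so
t_c = ln(4.750 × 0.9469) / 1.350 = 1.504 / 1.350 = 1.114 d.
D_c = (k_1/k_2) L₀ e^(−k_1 t_c) = (0.360/1.71) × 53.5 × e^(−0.360×1.114) = 0.2105 × 53.5 × 0.6697 = 7.543 mg/L.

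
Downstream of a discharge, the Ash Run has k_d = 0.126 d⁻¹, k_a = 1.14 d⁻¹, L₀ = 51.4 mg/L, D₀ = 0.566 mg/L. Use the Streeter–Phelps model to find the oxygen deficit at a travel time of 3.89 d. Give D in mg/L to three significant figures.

k_d L₀/(k_a−k_d) = 0.126×51.4/(1.14−0.126) = 6.476/1.014 = 6.387 mg/L.
e^(−k_d t) = e^(−0.126×3.890) = 0.6125; e^(−k_a t) = e^(−1.14×3.890) = 0.01186.
D = 6.387 × (0.6125 − 0.01186) + 0.566 × 0.01186 = 3.837 + 0.006713 = 3.843 mg/L.

D ≈ 3.84 mg/L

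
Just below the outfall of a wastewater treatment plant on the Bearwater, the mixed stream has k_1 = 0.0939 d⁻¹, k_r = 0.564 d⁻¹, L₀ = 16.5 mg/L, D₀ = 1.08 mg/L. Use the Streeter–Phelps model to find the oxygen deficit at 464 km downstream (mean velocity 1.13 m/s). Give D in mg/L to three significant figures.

Travel time t = x/v = 464 km / (1.13 m/s) = 464000 m / 1.13 m/s = 410600 s = 4.753 d.
k_1 L₀/(k_r−k_1) = 0.0939×16.5/(0.564−0.0939) = 1.549/0.4701 = 3.296 mg/L.
e^(−k_1 t) = e^(−0.0939×4.753) = 0.6400; e^(−k_r t) = e^(−0.564×4.753) = 0.06853.
D = 3.296 × (0.6400 − 0.06853) + 1.08 × 0.06853 = 1.883 + 0.07402 = 1.957 mg/L.

D ≈ 1.96 mg/L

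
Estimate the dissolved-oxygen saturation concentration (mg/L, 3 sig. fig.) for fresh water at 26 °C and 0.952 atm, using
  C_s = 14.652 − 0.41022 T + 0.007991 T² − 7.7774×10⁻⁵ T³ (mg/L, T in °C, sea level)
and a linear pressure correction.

C_s ≈ 7.64 mg/L

At sea level: C_s = 14.652 − 0.41022×26 + 0.007991×26² − 7.7774×10⁻⁵×26³ = 8.021 mg/L.
Pressure correction: C_s' = 8.021 × 0.952 = 7.636 mg/L.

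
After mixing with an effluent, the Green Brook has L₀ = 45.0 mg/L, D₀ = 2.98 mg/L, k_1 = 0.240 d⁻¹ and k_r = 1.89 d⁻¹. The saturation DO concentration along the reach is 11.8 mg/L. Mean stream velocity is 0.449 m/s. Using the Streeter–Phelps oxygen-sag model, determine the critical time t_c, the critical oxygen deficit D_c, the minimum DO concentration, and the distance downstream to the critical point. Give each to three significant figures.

t_c ≈ 0.883 d; D_c ≈ 4.62 mg/L; min DO ≈ 7.18 mg/L; x_c ≈ 34.2 km

At the critical point dD/dt = 0, so k_1 L₀ e^(−k_1 t) = k_r D. Substituting D(t) from the Streeter–Phelps equation and solving for t gives
t_c = ln[(k_r/k_1)(1 − D₀(k_r−k_1)/(k_1 L₀))] / (k_r−k_1).
Here k_r−k_1 = 1.650 d⁻¹ and 1 − D₀(k_r−k_1)/(k_1 L₀) = 1 − 2.98×1.650/(0.240×45.0) = 0.5447, so
t_c = ln(7.875 × 0.5447) / 1.650 = 1.456 / 1.650 = 0.8826 d.
D_c = (k_1/k_r) L₀ e^(−k_1 t_c) = (0.240/1.89) × 45.0 × e^(−0.240×0.8826) = 0.1270 × 45.0 × 0.8091 = 4.624 mg/L.
Minimum DO = C_s − D_c = 11.8 − 4.624 = 7.176 mg/L.
x_c = v t_c = 0.449 m/s × 0.8826 d × 86400 s/d = 34240 m ≈ 34.2 km.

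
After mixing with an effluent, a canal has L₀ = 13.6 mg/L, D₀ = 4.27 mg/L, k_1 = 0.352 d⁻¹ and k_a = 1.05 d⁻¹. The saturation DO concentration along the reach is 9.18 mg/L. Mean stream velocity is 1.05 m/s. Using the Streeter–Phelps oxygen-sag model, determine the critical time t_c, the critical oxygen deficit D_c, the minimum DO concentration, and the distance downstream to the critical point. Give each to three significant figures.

With k_a/k_1 = 2.983 and 1 − D₀(k_a−k_1)/(k_1 L₀) = 0.3774,
t_c = ln(2.983 × 0.3774) / (1.05 − 0.352) = ln(1.126) / 0.6980 = 0.1185/0.6980 = 0.1698 d.
L(t_c) = L₀ e^(−k_1 t_c) = 13.6 × 0.9420 = 12.81 mg/L, and at the critical point k_a D_c = k_1 L, so D_c = (0.352/1.05) × 12.81 = 4.295 mg/L.
Minimum DO = C_s − D_c = 9.18 − 4.295 = 4.885 mg/L.
x_c = v t_c = 1.05 m/s × 0.1698 d × 86400 s/d = 15400 m ≈ 15.4 km.

t_c ≈ 0.170 d; D_c ≈ 4.29 mg/L; min DO ≈ 4.89 mg/L; x_c ≈ 15.4 km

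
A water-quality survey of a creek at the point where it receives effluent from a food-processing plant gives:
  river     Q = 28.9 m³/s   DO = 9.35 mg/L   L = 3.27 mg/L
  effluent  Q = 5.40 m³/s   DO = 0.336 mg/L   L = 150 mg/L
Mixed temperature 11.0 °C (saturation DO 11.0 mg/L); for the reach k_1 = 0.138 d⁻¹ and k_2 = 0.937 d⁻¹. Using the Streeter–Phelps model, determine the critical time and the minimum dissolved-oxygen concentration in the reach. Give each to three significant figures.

t_c ≈ 0.995 d; minimum DO ≈ 7.61 mg/L

Mixed DO = (28.9×9.35 + 5.40×0.336)/(28.9+5.40) = 272.0/34.30 = 7.931 mg/L.
Mixed L₀ = (28.9×3.27 + 5.40×150)/(34.30) = 904.5/34.30 = 26.37 mg/L.
Initial deficit D₀ = C_s − DO₀ = 11.0 − 7.931 = 3.069 mg/L.
t_c = (1/0.7990) ln[(0.937/0.138)(1 − 3.069×0.7990/(0.138×26.37))] = 1.252 × ln(2.214) = 0.9950 d.
D_c = (0.138/0.937) × 26.37 × e^(−0.138×0.9950) = 0.1473 × 26.37 × 0.8717 = 3.385 mg/L.
Minimum DO = 11.0 − 3.385 = 7.615 mg/L.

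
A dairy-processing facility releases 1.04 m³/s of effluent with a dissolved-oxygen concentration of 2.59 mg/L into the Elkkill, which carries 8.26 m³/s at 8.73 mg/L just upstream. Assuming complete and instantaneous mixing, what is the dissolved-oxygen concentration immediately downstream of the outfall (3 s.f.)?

8.04 mg/L

Flow-weighted mixing: C = (Q_r C_r + Q_w C_w)/(Q_r + Q_w)
= (8.26×8.73 + 1.04×2.59)/(8.26 + 1.04) = 74.80/9.300 = 8.043 mg/L.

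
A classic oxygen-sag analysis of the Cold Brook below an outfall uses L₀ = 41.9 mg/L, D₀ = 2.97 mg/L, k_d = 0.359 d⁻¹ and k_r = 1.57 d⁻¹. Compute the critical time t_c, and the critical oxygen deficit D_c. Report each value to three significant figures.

At the critical point dD/dt = 0, so k_d L₀ e^(−k_d t) = k_r D. Substituting D(t) from the Streeter–Phelps equation and solving for t gives
t_c = ln[(k_r/k_d)(1 − D₀(k_r−k_d)/(k_d L₀))] / (k_r−k_d).
Here k_r−k_d = 1.211 d⁻¹ and 1 − D₀(k_r−k_d)/(k_d L₀) = 1 − 2.97×1.211/(0.359×41.9) = 0.7609, so
t_c = ln(4.373 × 0.7609) / 1.211 = 1.202 / 1.211 = 0.9928 d.
L(t_c) = L₀ e^(−k_d t_c) = 41.9 × 0.7002 = 29.34 mg/L, and at the critical point k_r D_c = k_d L, so D_c = (0.359/1.57) × 29.34 = 6.708 mg/L.

t_c ≈ 0.993 d; D_c ≈ 6.71 mg/L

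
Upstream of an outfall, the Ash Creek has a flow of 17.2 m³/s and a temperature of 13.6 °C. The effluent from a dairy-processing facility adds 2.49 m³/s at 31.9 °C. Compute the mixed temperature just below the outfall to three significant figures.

Flow-weighted mixing: C = (Q_r C_r + Q_w C_w)/(Q_r + Q_w)
= (17.2×13.6 + 2.49×31.9)/(17.2 + 2.49) = 313.4/19.69 = 15.91 °C.

15.9 °C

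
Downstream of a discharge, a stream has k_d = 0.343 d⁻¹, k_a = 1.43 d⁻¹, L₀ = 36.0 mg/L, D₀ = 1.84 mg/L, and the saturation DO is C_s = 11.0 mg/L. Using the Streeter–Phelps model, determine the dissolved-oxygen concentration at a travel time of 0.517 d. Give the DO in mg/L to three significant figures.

DO ≈ 6.03 mg/L

k_d L₀/(k_a−k_d) = 0.343×36.0/(1.43−0.343) = 12.35/1.087 = 11.36 mg/L.
e^(−k_d t) = e^(−0.343×0.5170) = 0.8375; e^(−k_a t) = e^(−1.43×0.5170) = 0.4774.
D = 11.36 × (0.8375 − 0.4774) + 1.84 × 0.4774 = 4.090 + 0.8785 = 4.969 mg/L.
DO = C_s − D = 11.0 − 4.969 = 6.031 mg/L.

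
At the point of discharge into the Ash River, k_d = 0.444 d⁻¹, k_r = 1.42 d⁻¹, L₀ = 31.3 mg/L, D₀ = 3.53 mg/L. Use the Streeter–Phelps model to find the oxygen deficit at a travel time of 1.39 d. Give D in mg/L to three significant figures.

D ≈ 6.19 mg/L

k_d L₀/(k_r−k_d) = 0.444×31.3/(1.42−0.444) = 13.90/0.9760 = 14.24 mg/L.
e^(−k_d t) = e^(−0.444×1.390) = 0.5395; e^(−k_r t) = e^(−1.42×1.390) = 0.1389.
D = 14.24 × (0.5395 − 0.1389) + 3.53 × 0.1389 = 5.703 + 0.4904 = 6.194 mg/L.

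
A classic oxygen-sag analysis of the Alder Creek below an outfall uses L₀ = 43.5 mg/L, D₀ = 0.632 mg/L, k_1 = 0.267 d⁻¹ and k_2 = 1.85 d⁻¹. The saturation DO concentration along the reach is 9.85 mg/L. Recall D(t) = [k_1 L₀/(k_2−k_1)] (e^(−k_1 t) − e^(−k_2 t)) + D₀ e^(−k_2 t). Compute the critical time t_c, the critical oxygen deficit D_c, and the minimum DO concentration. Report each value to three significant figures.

t_c ≈ 1.17 d; D_c ≈ 4.60 mg/L; min DO ≈ 5.25 mg/L

With k_2/k_1 = 6.929 and 1 − D₀(k_2−k_1)/(k_1 L₀) = 0.9139,
t_c = ln(6.929 × 0.9139) / (1.85 − 0.267) = ln(6.332) / 1.583 = 1.846/1.583 = 1.166 d.
L(t_c) = L₀ e^(−k_1 t_c) = 43.5 × 0.7325 = 31.86 mg/L, and at the critical point k_2 D_c = k_1 L, so D_c = (0.267/1.85) × 31.86 = 4.599 mg/L.
Minimum DO = C_s − D_c = 9.85 − 4.599 = 5.251 mg/L.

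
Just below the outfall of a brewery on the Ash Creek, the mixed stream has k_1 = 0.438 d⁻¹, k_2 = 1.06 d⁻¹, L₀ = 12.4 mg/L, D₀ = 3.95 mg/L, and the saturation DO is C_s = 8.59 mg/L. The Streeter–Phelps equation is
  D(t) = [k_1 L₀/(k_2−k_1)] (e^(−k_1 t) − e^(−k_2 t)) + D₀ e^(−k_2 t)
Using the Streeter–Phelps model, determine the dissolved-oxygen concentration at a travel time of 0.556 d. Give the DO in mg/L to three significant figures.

DO ≈ 4.40 mg/L

k_1 L₀/(k_2−k_1) = 0.438×12.4/(1.06−0.438) = 5.431/0.6220 = 8.732 mg/L.
e^(−k_1 t) = e^(−0.438×0.5560) = 0.7839; e^(−k_2 t) = e^(−1.06×0.5560) = 0.5547.
D = 8.732 × (0.7839 − 0.5547) + 3.95 × 0.5547 = 2.001 + 2.191 = 4.192 mg/L.
DO = C_s − D = 8.59 − 4.192 = 4.398 mg/L.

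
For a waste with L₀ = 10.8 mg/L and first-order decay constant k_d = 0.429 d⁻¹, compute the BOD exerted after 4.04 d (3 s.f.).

y ≈ 8.89 mg/L

y_t = L₀(1 − e^(−k_d t)) = 10.8 × (1 − e^(−0.429×4.04))
= 10.8 × (1 − 0.1767) = 10.8 × 0.8233 = 8.891 mg/L.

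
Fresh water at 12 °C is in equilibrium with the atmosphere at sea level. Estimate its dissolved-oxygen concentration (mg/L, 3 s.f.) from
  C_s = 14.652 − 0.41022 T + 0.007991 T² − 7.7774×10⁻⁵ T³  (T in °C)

C_s ≈ 10.7 mg/L

C_s = 14.652 − 0.41022×12 + 0.007991×12² − 7.7774×10⁻⁵×12³ = 10.75 mg/L.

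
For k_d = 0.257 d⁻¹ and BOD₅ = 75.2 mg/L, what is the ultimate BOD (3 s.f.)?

L₀ ≈ 104 mg/L

BOD₅ = L₀(1 − e^(−5k_d)) ⇒ L₀ = BOD₅ / (1 − e^(−5×0.257))
= 75.2 / (1 − 0.2767) = 75.2 / 0.7233 = 104.0 mg/L.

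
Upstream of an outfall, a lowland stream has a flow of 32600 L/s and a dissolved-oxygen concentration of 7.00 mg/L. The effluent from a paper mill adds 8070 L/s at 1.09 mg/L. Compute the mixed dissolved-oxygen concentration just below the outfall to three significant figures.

5.83 mg/L

Flow-weighted mixing: C = (Q_r C_r + Q_w C_w)/(Q_r + Q_w)
= (32600×7.00 + 8070×1.09)/(32600 + 8070) = 237000/40670 = 5.827 mg/L.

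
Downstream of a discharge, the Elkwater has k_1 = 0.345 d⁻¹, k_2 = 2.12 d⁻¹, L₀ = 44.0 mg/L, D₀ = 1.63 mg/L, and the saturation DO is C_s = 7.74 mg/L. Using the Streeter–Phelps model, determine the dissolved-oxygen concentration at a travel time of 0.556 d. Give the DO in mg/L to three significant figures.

k_1 L₀/(k_2−k_1) = 0.345×44.0/(2.12−0.345) = 15.18/1.775 = 8.552 mg/L.
e^(−k_1 t) = e^(−0.345×0.5560) = 0.8255; e^(−k_2 t) = e^(−2.12×0.5560) = 0.3077.
D = 8.552 × (0.8255 − 0.3077) + 1.63 × 0.3077 = 4.428 + 0.5015 = 4.930 mg/L.
DO = C_s − D = 7.74 − 4.930 = 2.810 mg/L.

DO ≈ 2.81 mg/L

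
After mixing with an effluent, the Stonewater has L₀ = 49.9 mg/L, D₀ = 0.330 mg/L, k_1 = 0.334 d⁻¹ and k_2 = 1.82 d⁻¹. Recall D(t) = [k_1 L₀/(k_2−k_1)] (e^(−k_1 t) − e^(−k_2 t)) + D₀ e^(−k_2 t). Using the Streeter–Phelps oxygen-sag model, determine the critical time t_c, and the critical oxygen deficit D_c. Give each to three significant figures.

With k_2/k_1 = 5.449 and 1 − D₀(k_2−k_1)/(k_1 L₀) = 0.9706,
t_c = ln(5.449 × 0.9706) / (1.82 − 0.334) = ln(5.289) / 1.486 = 1.666/1.486 = 1.121 d.
L(t_c) = L₀ e^(−k_1 t_c) = 49.9 × 0.6877 = 34.32 mg/L, and at the critical point k_2 D_c = k_1 L, so D_c = (0.334/1.82) × 34.32 = 6.298 mg/L.

t_c ≈ 1.12 d; D_c ≈ 6.30 mg/L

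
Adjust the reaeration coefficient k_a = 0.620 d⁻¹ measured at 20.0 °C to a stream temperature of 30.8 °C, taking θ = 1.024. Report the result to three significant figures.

k_a(T₂) = k_a(T₁) · θ^(T₂−T₁) = 0.620 × 1.024^(30.8−20.0)
= 0.620 × 1.024^10.8 = 0.620 × 1.292 = 0.8010 d⁻¹.

k_a ≈ 0.801 d⁻¹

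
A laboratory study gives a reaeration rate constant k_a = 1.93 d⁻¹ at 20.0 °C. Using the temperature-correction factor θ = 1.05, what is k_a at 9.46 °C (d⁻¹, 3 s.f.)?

k_a ≈ 1.15 d⁻¹

k_a(T₂) = k_a(T₁) · θ^(T₂−T₁) = 1.93 × 1.05^(9.46−20.0)
= 1.93 × 1.05^-10.5 = 1.93 × 0.5979 = 1.154 d⁻¹.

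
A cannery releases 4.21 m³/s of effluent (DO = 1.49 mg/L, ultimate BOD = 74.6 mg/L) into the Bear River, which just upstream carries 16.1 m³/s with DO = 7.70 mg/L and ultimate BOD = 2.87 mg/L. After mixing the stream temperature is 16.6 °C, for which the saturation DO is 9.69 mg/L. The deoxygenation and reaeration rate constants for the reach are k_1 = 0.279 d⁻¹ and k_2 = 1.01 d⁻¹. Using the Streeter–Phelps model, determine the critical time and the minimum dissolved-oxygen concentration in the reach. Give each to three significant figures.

Mixed DO = (16.1×7.70 + 4.21×1.49)/(16.1+4.21) = 130.2/20.31 = 6.413 mg/L.
Mixed L₀ = (16.1×2.87 + 4.21×74.6)/(20.31) = 360.3/20.31 = 17.74 mg/L.
Initial deficit D₀ = C_s − DO₀ = 9.69 − 6.413 = 3.277 mg/L.
t_c = (1/0.7310) ln[(1.01/0.279)(1 − 3.277×0.7310/(0.279×17.74))] = 1.368 × ln(1.868) = 0.8546 d.
D_c = (0.279/1.01) × 17.74 × e^(−0.279×0.8546) = 0.2762 × 17.74 × 0.7879 = 3.861 mg/L.
Minimum DO = 9.69 − 3.861 = 5.829 mg/L.

t_c ≈ 0.855 d; minimum DO ≈ 5.83 mg/L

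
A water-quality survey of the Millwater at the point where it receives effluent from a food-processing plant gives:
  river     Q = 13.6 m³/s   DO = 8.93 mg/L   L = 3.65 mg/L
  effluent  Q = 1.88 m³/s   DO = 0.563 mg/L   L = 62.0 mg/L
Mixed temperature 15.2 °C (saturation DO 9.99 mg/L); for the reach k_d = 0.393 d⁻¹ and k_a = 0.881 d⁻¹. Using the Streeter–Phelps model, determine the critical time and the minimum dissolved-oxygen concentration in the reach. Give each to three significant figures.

Mixed DO = (13.6×8.93 + 1.88×0.563)/(13.6+1.88) = 122.5/15.48 = 7.914 mg/L.
Mixed L₀ = (13.6×3.65 + 1.88×62.0)/(15.48) = 166.2/15.48 = 10.74 mg/L.
Initial deficit D₀ = C_s − DO₀ = 9.99 − 7.914 = 2.076 mg/L.
t_c = (1/0.4880) ln[(0.881/0.393)(1 − 2.076×0.4880/(0.393×10.74))] = 2.049 × ln(1.703) = 1.092 d.
D_c = (0.393/0.881) × 10.74 × e^(−0.393×1.092) = 0.4461 × 10.74 × 0.6512 = 3.119 mg/L.
Minimum DO = 9.99 − 3.119 = 6.871 mg/L.

t_c ≈ 1.09 d; minimum DO ≈ 6.87 mg/L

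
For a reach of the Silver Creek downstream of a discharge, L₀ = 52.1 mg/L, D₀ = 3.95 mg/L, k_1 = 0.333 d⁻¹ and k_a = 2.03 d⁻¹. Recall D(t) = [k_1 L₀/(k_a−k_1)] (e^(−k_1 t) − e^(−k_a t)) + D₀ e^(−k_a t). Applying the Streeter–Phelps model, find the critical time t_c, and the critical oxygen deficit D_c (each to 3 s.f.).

t_c ≈ 0.777 d; D_c ≈ 6.60 mg/L

With k_a/k_1 = 6.096 and 1 − D₀(k_a−k_1)/(k_1 L₀) = 0.6136,
t_c = ln(6.096 × 0.6136) / (2.03 − 0.333) = ln(3.741) / 1.697 = 1.319/1.697 = 0.7774 d.
L(t_c) = L₀ e^(−k_1 t_c) = 52.1 × 0.7719 = 40.22 mg/L, and at the critical point k_a D_c = k_1 L, so D_c = (0.333/2.03) × 40.22 = 6.597 mg/L.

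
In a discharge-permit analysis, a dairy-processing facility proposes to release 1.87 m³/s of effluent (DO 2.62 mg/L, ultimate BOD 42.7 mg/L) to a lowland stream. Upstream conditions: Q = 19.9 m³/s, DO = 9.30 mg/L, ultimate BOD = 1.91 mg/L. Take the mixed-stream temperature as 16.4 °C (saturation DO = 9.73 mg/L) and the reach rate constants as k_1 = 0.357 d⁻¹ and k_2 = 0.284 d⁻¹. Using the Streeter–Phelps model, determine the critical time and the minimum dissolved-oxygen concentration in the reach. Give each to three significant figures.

Mixed DO = (19.9×9.30 + 1.87×2.62)/(19.9+1.87) = 190.0/21.77 = 8.726 mg/L.
Mixed L₀ = (19.9×1.91 + 1.87×42.7)/(21.77) = 117.9/21.77 = 5.414 mg/L.
Initial deficit D₀ = C_s − DO₀ = 9.73 − 8.726 = 1.004 mg/L.
t_c = (1/-0.07300) ln[(0.284/0.357)(1 − 1.004×-0.07300/(0.357×5.414))] = -13.70 × ln(0.8257) = 2.624 d.
D_c = (0.357/0.284) × 5.414 × e^(−0.357×2.624) = 1.257 × 5.414 × 0.3919 = 2.667 mg/L.
Minimum DO = 9.73 − 2.667 = 7.063 mg/L.

t_c ≈ 2.62 d; minimum DO ≈ 7.06 mg/L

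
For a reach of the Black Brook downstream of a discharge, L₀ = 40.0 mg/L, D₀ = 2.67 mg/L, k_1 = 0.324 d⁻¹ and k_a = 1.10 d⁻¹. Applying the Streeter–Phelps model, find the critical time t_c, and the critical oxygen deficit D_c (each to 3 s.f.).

t_c ≈ 1.35 d; D_c ≈ 7.61 mg/L

With k_a/k_1 = 3.395 and 1 − D₀(k_a−k_1)/(k_1 L₀) = 0.8401,
t_c = ln(3.395 × 0.8401) / (1.10 − 0.324) = ln(2.852) / 0.7760 = 1.048/0.7760 = 1.351 d.
D_c = (k_1/k_a) L₀ e^(−k_1 t_c) = (0.324/1.10) × 40.0 × e^(−0.324×1.351) = 0.2945 × 40.0 × 0.6456 = 7.606 mg/L.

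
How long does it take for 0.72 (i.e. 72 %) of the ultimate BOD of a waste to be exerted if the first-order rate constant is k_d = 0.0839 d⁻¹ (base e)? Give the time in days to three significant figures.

t ≈ 15.2 d

y/L₀ = 1 − e^(−k_d t) = 0.72 ⇒ e^(−k_d t) = 0.280
t = −ln(0.280) / 0.0839 = 1.273 / 0.0839 = 15.17 d.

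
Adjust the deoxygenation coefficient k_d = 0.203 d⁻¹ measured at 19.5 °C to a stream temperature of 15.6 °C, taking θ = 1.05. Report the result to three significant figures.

k_d ≈ 0.168 d⁻¹

k_d(T₂) = k_d(T₁) · θ^(T₂−T₁) = 0.203 × 1.05^(15.6−19.5)
= 0.203 × 1.05^-3.90 = 0.203 × 0.8267 = 0.1678 d⁻¹.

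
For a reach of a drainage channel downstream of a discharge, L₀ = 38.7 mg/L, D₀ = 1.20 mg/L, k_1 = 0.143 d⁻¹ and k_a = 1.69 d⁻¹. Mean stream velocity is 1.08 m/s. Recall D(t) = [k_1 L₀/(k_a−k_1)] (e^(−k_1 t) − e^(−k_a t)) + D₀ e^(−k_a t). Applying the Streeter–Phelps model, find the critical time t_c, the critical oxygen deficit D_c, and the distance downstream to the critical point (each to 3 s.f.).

t_c = [1/(k_a−k_1)] ln[(k_a/k_1)(1 − D₀(k_a−k_1)/(k_1 L₀))]
= [1/(1.69−0.143)] ln[(1.69/0.143)(1 − 1.20×1.547/(0.143×38.7))]
= (1/1.547) ln[11.82 × 0.6646] = 0.6464 × ln(7.854) = 0.6464 × 2.061 = 1.332 d.
D_c = (k_1/k_a) L₀ e^(−k_1 t_c) = (0.143/1.69) × 38.7 × e^(−0.143×1.332) = 0.08462 × 38.7 × 0.8265 = 2.707 mg/L.
x_c = v t_c = 1.08 m/s × 1.332 d × 86400 s/d = 124300 m ≈ 124 km.

t_c ≈ 1.33 d; D_c ≈ 2.71 mg/L; x_c ≈ 124 km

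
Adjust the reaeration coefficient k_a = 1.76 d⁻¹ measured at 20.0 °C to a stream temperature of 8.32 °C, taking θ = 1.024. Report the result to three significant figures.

k_a(T₂) = k_a(T₁) · θ^(T₂−T₁) = 1.76 × 1.024^(8.32−20.0)
= 1.76 × 1.024^-11.7 = 1.76 × 0.7580 = 1.334 d⁻¹.

k_a ≈ 1.33 d⁻¹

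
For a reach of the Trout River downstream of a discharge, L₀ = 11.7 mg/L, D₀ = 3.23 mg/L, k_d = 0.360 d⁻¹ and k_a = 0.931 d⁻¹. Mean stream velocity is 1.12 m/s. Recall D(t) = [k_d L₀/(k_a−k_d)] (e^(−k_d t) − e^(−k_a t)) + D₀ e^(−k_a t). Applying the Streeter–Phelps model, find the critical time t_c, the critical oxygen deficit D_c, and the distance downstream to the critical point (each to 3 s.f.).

t_c ≈ 0.655 d; D_c ≈ 3.57 mg/L; x_c ≈ 63.4 km

With k_a/k_d = 2.586 and 1 − D₀(k_a−k_d)/(k_d L₀) = 0.5621,
t_c = ln(2.586 × 0.5621) / (0.931 − 0.360) = ln(1.454) / 0.5710 = 0.3741/0.5710 = 0.6552 d.
L(t_c) = L₀ e^(−k_d t_c) = 11.7 × 0.7899 = 9.242 mg/L, and at the critical point k_a D_c = k_d L, so D_c = (0.360/0.931) × 9.242 = 3.574 mg/L.
x_c = v t_c = 1.12 m/s × 0.6552 d × 86400 s/d = 63400 m ≈ 63.4 km.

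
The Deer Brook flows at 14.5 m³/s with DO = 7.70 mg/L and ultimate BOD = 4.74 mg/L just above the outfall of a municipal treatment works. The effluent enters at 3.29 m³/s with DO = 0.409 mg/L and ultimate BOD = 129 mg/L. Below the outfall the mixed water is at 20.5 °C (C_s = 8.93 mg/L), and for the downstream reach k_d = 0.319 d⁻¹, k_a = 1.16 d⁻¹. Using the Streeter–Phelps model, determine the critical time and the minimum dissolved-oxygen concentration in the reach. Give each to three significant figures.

t_c ≈ 1.20 d; minimum DO ≈ 3.73 mg/L

Mixed DO = (14.5×7.70 + 3.29×0.409)/(14.5+3.29) = 113.0/17.79 = 6.352 mg/L.
Mixed L₀ = (14.5×4.74 + 3.29×129)/(17.79) = 493.1/17.79 = 27.72 mg/L.
Initial deficit D₀ = C_s − DO₀ = 8.93 − 6.352 = 2.578 mg/L.
t_c = (1/0.8410) ln[(1.16/0.319)(1 − 2.578×0.8410/(0.319×27.72))] = 1.189 × ln(2.745) = 1.201 d.
D_c = (0.319/1.16) × 27.72 × e^(−0.319×1.201) = 0.2750 × 27.72 × 0.6818 = 5.198 mg/L.
Minimum DO = 8.93 − 5.198 = 3.732 mg/L.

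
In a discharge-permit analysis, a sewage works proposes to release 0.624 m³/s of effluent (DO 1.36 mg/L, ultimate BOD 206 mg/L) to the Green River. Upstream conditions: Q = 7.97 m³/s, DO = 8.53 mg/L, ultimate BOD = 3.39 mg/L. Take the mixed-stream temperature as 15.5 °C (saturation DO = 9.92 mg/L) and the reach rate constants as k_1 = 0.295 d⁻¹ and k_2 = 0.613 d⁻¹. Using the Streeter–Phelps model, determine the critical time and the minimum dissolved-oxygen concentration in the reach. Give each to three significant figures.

Mixed DO = (7.97×8.53 + 0.624×1.36)/(7.97+0.624) = 68.83/8.594 = 8.009 mg/L.
Mixed L₀ = (7.97×3.39 + 0.624×206)/(8.594) = 155.6/8.594 = 18.10 mg/L.
Initial deficit D₀ = C_s − DO₀ = 9.92 − 8.009 = 1.911 mg/L.
t_c = (1/0.3180) ln[(0.613/0.295)(1 − 1.911×0.3180/(0.295×18.10))] = 3.145 × ln(1.842) = 1.920 d.
D_c = (0.295/0.613) × 18.10 × e^(−0.295×1.920) = 0.4812 × 18.10 × 0.5675 = 4.944 mg/L.
Minimum DO = 9.92 − 4.944 = 4.976 mg/L.

t_c ≈ 1.92 d; minimum DO ≈ 4.98 mg/L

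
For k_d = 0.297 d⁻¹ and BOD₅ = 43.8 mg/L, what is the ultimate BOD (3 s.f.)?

L₀ ≈ 56.6 mg/L

BOD₅ = L₀(1 − e^(−5k_d)) ⇒ L₀ = BOD₅ / (1 − e^(−5×0.297))
= 43.8 / (1 − 0.2265) = 43.8 / 0.7735 = 56.63 mg/L.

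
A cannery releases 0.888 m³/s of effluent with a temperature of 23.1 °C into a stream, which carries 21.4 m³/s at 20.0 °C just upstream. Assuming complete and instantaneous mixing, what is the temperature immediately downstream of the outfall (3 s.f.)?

Flow-weighted mixing: C = (Q_r C_r + Q_w C_w)/(Q_r + Q_w)
= (21.4×20.0 + 0.888×23.1)/(21.4 + 0.888) = 448.5/22.29 = 20.12 °C.

20.1 °C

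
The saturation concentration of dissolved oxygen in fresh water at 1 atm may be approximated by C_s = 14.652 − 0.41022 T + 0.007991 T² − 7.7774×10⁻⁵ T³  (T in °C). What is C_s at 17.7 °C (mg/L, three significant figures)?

C_s ≈ 9.46 mg/L

C_s = 14.652 − 0.41022×17.7 + 0.007991×17.7² − 7.7774×10⁻⁵×17.7³ = 9.463 mg/L.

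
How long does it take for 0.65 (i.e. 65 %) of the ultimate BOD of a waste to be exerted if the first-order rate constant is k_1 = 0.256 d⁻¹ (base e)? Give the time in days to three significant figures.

y/L₀ = 1 − e^(−k_1 t) = 0.65 ⇒ e^(−k_1 t) = 0.350
t = −ln(0.350) / 0.256 = 1.050 / 0.256 = 4.101 d.

t ≈ 4.10 d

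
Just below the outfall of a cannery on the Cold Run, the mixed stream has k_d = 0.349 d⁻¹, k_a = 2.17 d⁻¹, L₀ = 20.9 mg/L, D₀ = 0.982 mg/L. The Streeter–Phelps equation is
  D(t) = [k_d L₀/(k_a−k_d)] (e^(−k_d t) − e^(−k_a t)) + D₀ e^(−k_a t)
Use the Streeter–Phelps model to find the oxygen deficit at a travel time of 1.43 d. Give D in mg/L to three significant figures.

k_d L₀/(k_a−k_d) = 0.349×20.9/(2.17−0.349) = 7.294/1.821 = 4.006 mg/L.
e^(−k_d t) = e^(−0.349×1.430) = 0.6071; e^(−k_a t) = e^(−2.17×1.430) = 0.04491.
D = 4.006 × (0.6071 − 0.04491) + 0.982 × 0.04491 = 2.252 + 0.04410 = 2.296 mg/L.

D ≈ 2.30 mg/L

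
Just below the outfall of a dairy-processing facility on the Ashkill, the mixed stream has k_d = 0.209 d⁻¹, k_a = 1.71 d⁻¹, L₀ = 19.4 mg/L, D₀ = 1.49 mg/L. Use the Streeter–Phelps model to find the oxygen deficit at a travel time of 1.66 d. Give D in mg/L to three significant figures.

D ≈ 1.84 mg/L

k_d L₀/(k_a−k_d) = 0.209×19.4/(1.71−0.209) = 4.055/1.501 = 2.701 mg/L.
e^(−k_d t) = e^(−0.209×1.660) = 0.7068; e^(−k_a t) = e^(−1.71×1.660) = 0.05851.
D = 2.701 × (0.7068 − 0.05851) + 1.49 × 0.05851 = 1.751 + 0.08718 = 1.839 mg/L.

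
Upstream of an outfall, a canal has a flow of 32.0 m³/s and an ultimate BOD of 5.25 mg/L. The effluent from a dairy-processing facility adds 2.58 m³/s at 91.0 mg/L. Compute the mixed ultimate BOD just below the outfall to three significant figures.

11.6 mg/L

Flow-weighted mixing: C = (Q_r C_r + Q_w C_w)/(Q_r + Q_w)
= (32.0×5.25 + 2.58×91.0)/(32.0 + 2.58) = 402.8/34.58 = 11.65 mg/L.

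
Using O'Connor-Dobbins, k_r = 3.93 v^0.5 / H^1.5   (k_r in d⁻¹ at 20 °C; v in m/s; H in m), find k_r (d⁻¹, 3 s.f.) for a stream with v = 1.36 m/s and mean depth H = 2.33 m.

k_r = 3.93 × 1.36^0.5 / 2.33^1.5 = 3.93 × 1.166 / 3.557 = 1.289 d⁻¹.

k_r ≈ 1.29 d⁻¹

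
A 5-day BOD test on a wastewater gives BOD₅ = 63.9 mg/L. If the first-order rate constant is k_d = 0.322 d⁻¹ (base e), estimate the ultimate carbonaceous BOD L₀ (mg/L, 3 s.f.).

L₀ ≈ 79.9 mg/L

BOD₅ = L₀(1 − e^(−5k_d)) ⇒ L₀ = BOD₅ / (1 − e^(−5×0.322))
= 63.9 / (1 − 0.1999) = 63.9 / 0.8001 = 79.86 mg/L.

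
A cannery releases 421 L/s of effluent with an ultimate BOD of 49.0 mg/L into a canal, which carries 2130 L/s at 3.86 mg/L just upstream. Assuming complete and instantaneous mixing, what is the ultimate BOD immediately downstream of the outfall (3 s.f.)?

Flow-weighted mixing: C = (Q_r C_r + Q_w C_w)/(Q_r + Q_w)
= (2130×3.86 + 421×49.0)/(2130 + 421) = 28850/2551 = 11.31 mg/L.

11.3 mg/L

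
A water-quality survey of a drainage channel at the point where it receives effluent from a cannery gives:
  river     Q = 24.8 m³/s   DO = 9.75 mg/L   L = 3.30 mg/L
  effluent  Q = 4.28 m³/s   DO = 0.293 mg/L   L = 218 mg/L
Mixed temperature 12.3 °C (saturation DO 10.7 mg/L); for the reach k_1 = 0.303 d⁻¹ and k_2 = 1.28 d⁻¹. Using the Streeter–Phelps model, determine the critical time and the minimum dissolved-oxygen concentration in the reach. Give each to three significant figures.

Mixed DO = (24.8×9.75 + 4.28×0.293)/(24.8+4.28) = 243.1/29.08 = 8.358 mg/L.
Mixed L₀ = (24.8×3.30 + 4.28×218)/(29.08) = 1015/29.08 = 34.90 mg/L.
Initial deficit D₀ = C_s − DO₀ = 10.7 − 8.358 = 2.342 mg/L.
t_c = (1/0.9770) ln[(1.28/0.303)(1 − 2.342×0.9770/(0.303×34.90))] = 1.024 × ln(3.310) = 1.225 d.
D_c = (0.303/1.28) × 34.90 × e^(−0.303×1.225) = 0.2367 × 34.90 × 0.6899 = 5.699 mg/L.
Minimum DO = 10.7 − 5.699 = 5.001 mg/L.

t_c ≈ 1.23 d; minimum DO ≈ 5.00 mg/L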